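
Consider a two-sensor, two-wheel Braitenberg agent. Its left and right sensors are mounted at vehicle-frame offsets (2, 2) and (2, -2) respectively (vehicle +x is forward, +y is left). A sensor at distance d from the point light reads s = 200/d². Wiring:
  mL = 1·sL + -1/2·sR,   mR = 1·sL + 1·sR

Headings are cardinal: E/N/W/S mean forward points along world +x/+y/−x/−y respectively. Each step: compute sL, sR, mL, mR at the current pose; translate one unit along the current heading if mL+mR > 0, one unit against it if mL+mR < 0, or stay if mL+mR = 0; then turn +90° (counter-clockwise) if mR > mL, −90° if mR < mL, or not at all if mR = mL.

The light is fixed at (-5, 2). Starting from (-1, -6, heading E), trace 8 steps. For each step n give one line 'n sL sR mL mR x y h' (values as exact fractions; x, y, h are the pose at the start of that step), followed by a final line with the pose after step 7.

0 25/9 25/17 625/306 650/153 -1 -6 E
1 40/9 40/17 500/153 1040/153 0 -6 N
2 20/9 100/17 -110/153 1240/153 0 -5 W
3 200/117 40/17 1060/1989 8080/1989 -1 -5 S
4 25/9 25/17 625/306 650/153 -1 -6 E
5 40/9 40/17 500/153 1040/153 0 -6 N
6 20/9 100/17 -110/153 1240/153 0 -5 W
7 200/117 40/17 1060/1989 8080/1989 -1 -5 S
final -1 -6 E

n=0: pose=(-1,-6,E); sL=25/9, sR=25/17; mL=625/306, mR=650/153; mL+mR=1925/306 → advance +1; mR−mL=75/34 → turn +1·90°
n=1: pose=(0,-6,N); sL=40/9, sR=40/17; mL=500/153, mR=1040/153; mL+mR=1540/153 → advance +1; mR−mL=60/17 → turn +1·90°
n=2: pose=(0,-5,W); sL=20/9, sR=100/17; mL=-110/153, mR=1240/153; mL+mR=1130/153 → advance +1; mR−mL=150/17 → turn +1·90°
n=3: pose=(-1,-5,S); sL=200/117, sR=40/17; mL=1060/1989, mR=8080/1989; mL+mR=9140/1989 → advance +1; mR−mL=60/17 → turn +1·90°
n=4: pose=(-1,-6,E); sL=25/9, sR=25/17; mL=625/306, mR=650/153; mL+mR=1925/306 → advance +1; mR−mL=75/34 → turn +1·90°
n=5: pose=(0,-6,N); sL=40/9, sR=40/17; mL=500/153, mR=1040/153; mL+mR=1540/153 → advance +1; mR−mL=60/17 → turn +1·90°
n=6: pose=(0,-5,W); sL=20/9, sR=100/17; mL=-110/153, mR=1240/153; mL+mR=1130/153 → advance +1; mR−mL=150/17 → turn +1·90°
n=7: pose=(-1,-5,S); sL=200/117, sR=40/17; mL=1060/1989, mR=8080/1989; mL+mR=9140/1989 → advance +1; mR−mL=60/17 → turn +1·90°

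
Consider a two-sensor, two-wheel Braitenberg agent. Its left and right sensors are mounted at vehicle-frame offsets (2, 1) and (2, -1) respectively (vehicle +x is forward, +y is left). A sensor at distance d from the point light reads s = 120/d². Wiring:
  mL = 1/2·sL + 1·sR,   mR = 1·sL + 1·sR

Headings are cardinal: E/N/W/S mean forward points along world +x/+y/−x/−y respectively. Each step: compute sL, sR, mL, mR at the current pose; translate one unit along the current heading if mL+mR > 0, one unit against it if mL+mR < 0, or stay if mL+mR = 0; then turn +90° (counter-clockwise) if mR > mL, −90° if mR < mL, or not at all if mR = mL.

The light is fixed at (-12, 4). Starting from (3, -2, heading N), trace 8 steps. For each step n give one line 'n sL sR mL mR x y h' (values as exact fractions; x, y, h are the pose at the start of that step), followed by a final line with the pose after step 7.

n=0: pose=(3,-2,N); sL=30/53, sR=15/34; mL=1305/1802, mR=1815/1802; mL+mR=1560/901 → advance +1; mR−mL=15/53 → turn +1·90°
n=1: pose=(3,-1,W); sL=24/41, sR=24/37; mL=1428/1517, mR=1872/1517; mL+mR=3300/1517 → advance +1; mR−mL=12/41 → turn +1·90°
n=2: pose=(2,-1,S); sL=60/137, sR=60/109; mL=11490/14933, mR=14760/14933; mL+mR=26250/14933 → advance +1; mR−mL=30/137 → turn +1·90°
n=3: pose=(2,-2,E); sL=120/281, sR=24/61; mL=10404/17141, mR=14064/17141; mL+mR=24468/17141 → advance +1; mR−mL=60/281 → turn +1·90°
n=4: pose=(3,-2,N); sL=30/53, sR=15/34; mL=1305/1802, mR=1815/1802; mL+mR=1560/901 → advance +1; mR−mL=15/53 → turn +1·90°
n=5: pose=(3,-1,W); sL=24/41, sR=24/37; mL=1428/1517, mR=1872/1517; mL+mR=3300/1517 → advance +1; mR−mL=12/41 → turn +1·90°
n=6: pose=(2,-1,S); sL=60/137, sR=60/109; mL=11490/14933, mR=14760/14933; mL+mR=26250/14933 → advance +1; mR−mL=30/137 → turn +1·90°
n=7: pose=(2,-2,E); sL=120/281, sR=24/61; mL=10404/17141, mR=14064/17141; mL+mR=24468/17141 → advance +1; mR−mL=60/281 → turn +1·90°

0 30/53 15/34 1305/1802 1815/1802 3 -2 N
1 24/41 24/37 1428/1517 1872/1517 3 -1 W
2 60/137 60/109 11490/14933 14760/14933 2 -1 S
3 120/281 24/61 10404/17141 14064/17141 2 -2 E
4 30/53 15/34 1305/1802 1815/1802 3 -2 N
5 24/41 24/37 1428/1517 1872/1517 3 -1 W
6 60/137 60/109 11490/14933 14760/14933 2 -1 S
7 120/281 24/61 10404/17141 14064/17141 2 -2 E
final 3 -2 N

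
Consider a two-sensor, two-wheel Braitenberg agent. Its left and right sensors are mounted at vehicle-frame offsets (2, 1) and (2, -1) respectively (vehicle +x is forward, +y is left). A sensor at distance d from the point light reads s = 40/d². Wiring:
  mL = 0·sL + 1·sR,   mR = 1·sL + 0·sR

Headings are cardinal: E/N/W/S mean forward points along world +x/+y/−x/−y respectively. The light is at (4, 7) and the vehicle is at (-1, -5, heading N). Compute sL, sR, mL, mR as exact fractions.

5/17 10/29 10/29 5/17

left sensor world pos  = (-2, -3); dL² = 136
right sensor world pos = (0, -3); dR² = 116
sL = 40/136 = 5/17
sR = 40/116 = 10/29
mL = 0·sL + 1·sR = 10/29
mR = 1·sL + 0·sR = 5/17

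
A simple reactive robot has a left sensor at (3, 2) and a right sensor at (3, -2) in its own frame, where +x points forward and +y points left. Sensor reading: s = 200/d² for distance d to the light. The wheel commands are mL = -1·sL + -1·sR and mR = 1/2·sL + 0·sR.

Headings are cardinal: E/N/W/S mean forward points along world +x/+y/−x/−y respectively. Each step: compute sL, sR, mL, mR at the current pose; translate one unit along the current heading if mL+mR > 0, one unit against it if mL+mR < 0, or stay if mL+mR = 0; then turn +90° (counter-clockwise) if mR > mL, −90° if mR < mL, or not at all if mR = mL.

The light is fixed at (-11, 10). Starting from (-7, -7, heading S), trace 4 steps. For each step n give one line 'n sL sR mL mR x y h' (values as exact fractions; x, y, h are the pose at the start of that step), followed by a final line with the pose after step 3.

0 50/109 50/101 -10500/11009 25/109 -7 -7 S
1 40/49 200/373 -24720/18277 20/49 -7 -6 E
2 20/17 100/97 -3640/1649 10/17 -8 -6 N
3 200/361 8/9 -4688/3249 100/361 -8 -7 W
final -7 -7 S

n=0: pose=(-7,-7,S); sL=50/109, sR=50/101; mL=-10500/11009, mR=25/109; mL+mR=-7975/11009 → advance -1; mR−mL=13025/11009 → turn +1·90°
n=1: pose=(-7,-6,E); sL=40/49, sR=200/373; mL=-24720/18277, mR=20/49; mL+mR=-17260/18277 → advance -1; mR−mL=32180/18277 → turn +1·90°
n=2: pose=(-8,-6,N); sL=20/17, sR=100/97; mL=-3640/1649, mR=10/17; mL+mR=-2670/1649 → advance -1; mR−mL=4610/1649 → turn +1·90°
n=3: pose=(-8,-7,W); sL=200/361, sR=8/9; mL=-4688/3249, mR=100/361; mL+mR=-3788/3249 → advance -1; mR−mL=5588/3249 → turn +1·90°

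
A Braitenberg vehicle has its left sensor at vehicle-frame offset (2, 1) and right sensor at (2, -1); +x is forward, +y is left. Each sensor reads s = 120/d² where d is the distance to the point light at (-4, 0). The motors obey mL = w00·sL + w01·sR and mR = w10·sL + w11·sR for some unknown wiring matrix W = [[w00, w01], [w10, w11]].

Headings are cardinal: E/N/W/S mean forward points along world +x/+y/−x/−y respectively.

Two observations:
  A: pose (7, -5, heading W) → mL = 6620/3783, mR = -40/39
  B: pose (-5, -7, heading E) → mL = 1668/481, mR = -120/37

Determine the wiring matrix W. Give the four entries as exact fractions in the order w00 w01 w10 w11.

obs A: pose=(7,-5,W) → sL=40/39, sR=120/97, mL=6620/3783, mR=-40/39
obs B: pose=(-5,-7,E) → sL=120/37, sR=24/13, mL=1668/481, mR=-120/37
sensor matrix S = [[40/39, 120/97], [120/37, 24/13]]; det S = -1285120/606541
solve [mL_A; mL_B] = S·[w00; w01] and [mR_A; mR_B] = S·[w10; w11]:
  w00 = 1/2, w01 = 1, w10 = -1, w11 = 0

1/2 1 -1 0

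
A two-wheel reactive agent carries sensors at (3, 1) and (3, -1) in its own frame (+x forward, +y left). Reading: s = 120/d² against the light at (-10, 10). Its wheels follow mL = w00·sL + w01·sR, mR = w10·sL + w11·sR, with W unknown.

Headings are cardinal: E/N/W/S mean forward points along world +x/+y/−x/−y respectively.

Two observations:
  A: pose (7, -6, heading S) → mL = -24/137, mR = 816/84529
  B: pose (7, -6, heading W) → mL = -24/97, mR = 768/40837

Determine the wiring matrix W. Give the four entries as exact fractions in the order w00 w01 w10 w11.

obs A: pose=(7,-6,S) → sL=24/137, sR=120/617, mL=-24/137, mR=816/84529
obs B: pose=(7,-6,W) → sL=24/97, sR=120/421, mL=-24/97, mR=768/40837
sensor matrix S = [[24/137, 120/617], [24/97, 120/421]]; det S = 6255360/3451910773
solve [mL_A; mL_B] = S·[w00; w01] and [mR_A; mR_B] = S·[w10; w11]:
  w00 = -1, w01 = 0, w10 = -1/2, w11 = 1/2

-1 0 -1/2 1/2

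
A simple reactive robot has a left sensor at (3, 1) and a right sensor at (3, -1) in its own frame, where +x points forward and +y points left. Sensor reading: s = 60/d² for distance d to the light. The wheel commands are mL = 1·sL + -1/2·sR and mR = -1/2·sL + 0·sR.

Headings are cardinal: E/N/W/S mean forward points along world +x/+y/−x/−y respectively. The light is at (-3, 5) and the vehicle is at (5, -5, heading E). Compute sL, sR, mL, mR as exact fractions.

30/101 30/121 2115/12221 -15/101

left sensor world pos  = (8, -4); dL² = 202
right sensor world pos = (8, -6); dR² = 242
sL = 60/202 = 30/101
sR = 60/242 = 30/121
mL = 1·sL + -1/2·sR = 2115/12221
mR = -1/2·sL + 0·sR = -15/101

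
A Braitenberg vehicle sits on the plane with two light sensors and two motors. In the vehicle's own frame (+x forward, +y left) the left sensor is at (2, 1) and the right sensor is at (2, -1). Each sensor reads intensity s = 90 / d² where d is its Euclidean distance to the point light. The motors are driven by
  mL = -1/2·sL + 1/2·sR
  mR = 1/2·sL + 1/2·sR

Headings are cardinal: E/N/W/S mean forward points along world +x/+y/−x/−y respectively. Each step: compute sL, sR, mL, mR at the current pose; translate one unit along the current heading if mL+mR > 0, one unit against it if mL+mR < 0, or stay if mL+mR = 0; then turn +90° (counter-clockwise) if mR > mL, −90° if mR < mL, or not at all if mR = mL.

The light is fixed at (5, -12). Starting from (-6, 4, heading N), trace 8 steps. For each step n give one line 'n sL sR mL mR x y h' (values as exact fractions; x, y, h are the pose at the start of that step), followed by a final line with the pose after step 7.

n=0: pose=(-6,4,N); sL=5/26, sR=45/212; mL=55/5512, mR=1115/5512; mL+mR=45/212 → advance +1; mR−mL=5/26 → turn +1·90°
n=1: pose=(-6,5,W); sL=18/85, sR=90/493; mL=-36/2465, mR=486/2465; mL+mR=90/493 → advance +1; mR−mL=18/85 → turn +1·90°
n=2: pose=(-7,5,S); sL=45/173, sR=45/197; mL=-540/34081, mR=8325/34081; mL+mR=45/197 → advance +1; mR−mL=45/173 → turn +1·90°
n=3: pose=(-7,4,E); sL=90/389, sR=18/65; mL=576/25285, mR=6426/25285; mL+mR=18/65 → advance +1; mR−mL=90/389 → turn +1·90°
n=4: pose=(-6,4,N); sL=5/26, sR=45/212; mL=55/5512, mR=1115/5512; mL+mR=45/212 → advance +1; mR−mL=5/26 → turn +1·90°
n=5: pose=(-6,5,W); sL=18/85, sR=90/493; mL=-36/2465, mR=486/2465; mL+mR=90/493 → advance +1; mR−mL=18/85 → turn +1·90°
n=6: pose=(-7,5,S); sL=45/173, sR=45/197; mL=-540/34081, mR=8325/34081; mL+mR=45/197 → advance +1; mR−mL=45/173 → turn +1·90°
n=7: pose=(-7,4,E); sL=90/389, sR=18/65; mL=576/25285, mR=6426/25285; mL+mR=18/65 → advance +1; mR−mL=90/389 → turn +1·90°

0 5/26 45/212 55/5512 1115/5512 -6 4 N
1 18/85 90/493 -36/2465 486/2465 -6 5 W
2 45/173 45/197 -540/34081 8325/34081 -7 5 S
3 90/389 18/65 576/25285 6426/25285 -7 4 E
4 5/26 45/212 55/5512 1115/5512 -6 4 N
5 18/85 90/493 -36/2465 486/2465 -6 5 W
6 45/173 45/197 -540/34081 8325/34081 -7 5 S
7 90/389 18/65 576/25285 6426/25285 -7 4 E
final -6 4 N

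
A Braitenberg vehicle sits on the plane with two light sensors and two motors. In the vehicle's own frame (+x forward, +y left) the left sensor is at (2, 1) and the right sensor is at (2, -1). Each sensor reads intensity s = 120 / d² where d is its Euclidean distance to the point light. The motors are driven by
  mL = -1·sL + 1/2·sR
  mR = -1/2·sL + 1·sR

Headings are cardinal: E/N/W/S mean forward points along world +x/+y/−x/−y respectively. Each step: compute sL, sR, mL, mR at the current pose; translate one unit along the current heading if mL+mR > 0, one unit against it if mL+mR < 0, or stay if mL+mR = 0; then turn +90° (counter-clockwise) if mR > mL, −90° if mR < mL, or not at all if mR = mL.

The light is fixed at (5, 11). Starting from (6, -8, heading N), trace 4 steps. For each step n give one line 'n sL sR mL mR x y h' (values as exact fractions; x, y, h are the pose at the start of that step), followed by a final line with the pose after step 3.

n=0: pose=(6,-8,N); sL=120/289, sR=120/293; mL=-17820/84677, mR=17100/84677; mL+mR=-720/84677 → advance -1; mR−mL=34920/84677 → turn +1·90°
n=1: pose=(6,-9,W); sL=60/221, sR=60/181; mL=-4230/40001, mR=7830/40001; mL+mR=3600/40001 → advance +1; mR−mL=12060/40001 → turn +1·90°
n=2: pose=(5,-9,S); sL=24/97, sR=24/97; mL=-12/97, mR=12/97; mL+mR=0 → advance +0; mR−mL=24/97 → turn +1·90°
n=3: pose=(5,-9,E); sL=24/73, sR=24/89; mL=-1260/6497, mR=684/6497; mL+mR=-576/6497 → advance -1; mR−mL=1944/6497 → turn +1·90°

0 120/289 120/293 -17820/84677 17100/84677 6 -8 N
1 60/221 60/181 -4230/40001 7830/40001 6 -9 W
2 24/97 24/97 -12/97 12/97 5 -9 S
3 24/73 24/89 -1260/6497 684/6497 5 -9 E
final 4 -9 N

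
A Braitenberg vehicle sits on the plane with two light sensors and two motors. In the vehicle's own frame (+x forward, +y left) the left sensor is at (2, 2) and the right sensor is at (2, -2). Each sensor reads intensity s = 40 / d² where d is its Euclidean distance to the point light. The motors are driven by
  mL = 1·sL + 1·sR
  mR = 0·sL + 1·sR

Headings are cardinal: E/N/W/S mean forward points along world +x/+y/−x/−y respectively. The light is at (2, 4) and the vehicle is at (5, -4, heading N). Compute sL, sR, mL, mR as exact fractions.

40/37 40/61 3920/2257 40/61

left sensor world pos  = (3, -2); dL² = 37
right sensor world pos = (7, -2); dR² = 61
sL = 40/37 = 40/37
sR = 40/61 = 40/61
mL = 1·sL + 1·sR = 3920/2257
mR = 0·sL + 1·sR = 40/61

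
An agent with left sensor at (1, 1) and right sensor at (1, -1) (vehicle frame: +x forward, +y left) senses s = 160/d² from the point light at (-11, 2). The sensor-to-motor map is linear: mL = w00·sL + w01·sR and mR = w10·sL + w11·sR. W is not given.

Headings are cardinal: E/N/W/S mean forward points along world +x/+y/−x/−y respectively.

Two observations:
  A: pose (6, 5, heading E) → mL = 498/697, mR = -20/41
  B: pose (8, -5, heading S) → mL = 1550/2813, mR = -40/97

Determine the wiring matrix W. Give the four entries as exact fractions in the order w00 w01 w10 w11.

obs A: pose=(6,5,E) → sL=8/17, sR=20/41, mL=498/697, mR=-20/41
obs B: pose=(8,-5,S) → sL=10/29, sR=40/97, mL=1550/2813, mR=-40/97
sensor matrix S = [[8/17, 20/41], [10/29, 40/97]]; det S = 50680/1960661
solve [mL_A; mL_B] = S·[w00; w01] and [mR_A; mR_B] = S·[w10; w11]:
  w00 = 1, w01 = 1/2, w10 = 0, w11 = -1

1 1/2 0 -1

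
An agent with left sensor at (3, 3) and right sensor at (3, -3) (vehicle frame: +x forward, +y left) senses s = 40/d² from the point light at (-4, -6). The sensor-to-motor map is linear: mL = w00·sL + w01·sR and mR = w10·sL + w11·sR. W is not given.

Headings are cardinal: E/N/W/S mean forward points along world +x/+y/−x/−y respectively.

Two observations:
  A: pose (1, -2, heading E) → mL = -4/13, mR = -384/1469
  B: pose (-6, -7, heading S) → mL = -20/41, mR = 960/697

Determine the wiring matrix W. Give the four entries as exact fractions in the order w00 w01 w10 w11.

obs A: pose=(1,-2,E) → sL=40/113, sR=8/13, mL=-4/13, mR=-384/1469
obs B: pose=(-6,-7,S) → sL=40/17, sR=40/41, mL=-20/41, mR=960/697
sensor matrix S = [[40/113, 8/13], [40/17, 40/41]]; det S = -1128960/1023893
solve [mL_A; mL_B] = S·[w00; w01] and [mR_A; mR_B] = S·[w10; w11]:
  w00 = 0, w01 = -1/2, w10 = 1, w11 = -1

0 -1/2 1 -1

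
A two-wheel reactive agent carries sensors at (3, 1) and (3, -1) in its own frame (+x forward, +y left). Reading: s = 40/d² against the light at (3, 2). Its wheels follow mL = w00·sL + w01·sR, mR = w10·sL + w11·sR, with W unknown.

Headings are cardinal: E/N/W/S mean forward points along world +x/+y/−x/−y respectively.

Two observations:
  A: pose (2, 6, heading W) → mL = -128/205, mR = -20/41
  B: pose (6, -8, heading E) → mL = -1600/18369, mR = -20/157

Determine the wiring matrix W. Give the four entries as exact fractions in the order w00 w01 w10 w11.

-1 1 0 -1/2

obs A: pose=(2,6,W) → sL=8/5, sR=40/41, mL=-128/205, mR=-20/41
obs B: pose=(6,-8,E) → sL=40/117, sR=40/157, mL=-1600/18369, mR=-20/157
sensor matrix S = [[8/5, 40/41], [40/117, 40/157]]; det S = 55808/753129
solve [mL_A; mL_B] = S·[w00; w01] and [mR_A; mR_B] = S·[w10; w11]:
  w00 = -1, w01 = 1, w10 = 0, w11 = -1/2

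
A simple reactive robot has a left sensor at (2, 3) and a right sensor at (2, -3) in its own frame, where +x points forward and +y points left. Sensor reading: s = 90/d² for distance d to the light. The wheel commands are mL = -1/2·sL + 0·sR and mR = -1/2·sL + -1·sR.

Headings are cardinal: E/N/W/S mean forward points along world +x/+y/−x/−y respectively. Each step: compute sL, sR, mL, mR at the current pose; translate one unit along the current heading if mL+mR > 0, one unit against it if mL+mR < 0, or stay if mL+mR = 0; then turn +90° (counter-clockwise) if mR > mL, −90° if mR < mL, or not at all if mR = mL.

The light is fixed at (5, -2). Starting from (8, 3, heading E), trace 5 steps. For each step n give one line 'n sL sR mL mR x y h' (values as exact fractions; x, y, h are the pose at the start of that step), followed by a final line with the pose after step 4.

n=0: pose=(8,3,E); sL=90/89, sR=90/29; mL=-45/89, mR=-9315/2581; mL+mR=-10620/2581 → advance -1; mR−mL=-90/29 → turn -1·90°
n=1: pose=(7,3,S); sL=45/17, sR=9; mL=-45/34, mR=-351/34; mL+mR=-198/17 → advance -1; mR−mL=-9 → turn -1·90°
n=2: pose=(7,4,W); sL=10, sR=10/9; mL=-5, mR=-55/9; mL+mR=-100/9 → advance -1; mR−mL=-10/9 → turn -1·90°
n=3: pose=(8,4,N); sL=45/32, sR=9/10; mL=-45/64, mR=-513/320; mL+mR=-369/160 → advance -1; mR−mL=-9/10 → turn -1·90°
n=4: pose=(8,3,E); sL=90/89, sR=90/29; mL=-45/89, mR=-9315/2581; mL+mR=-10620/2581 → advance -1; mR−mL=-90/29 → turn -1·90°

0 90/89 90/29 -45/89 -9315/2581 8 3 E
1 45/17 9 -45/34 -351/34 7 3 S
2 10 10/9 -5 -55/9 7 4 W
3 45/32 9/10 -45/64 -513/320 8 4 N
4 90/89 90/29 -45/89 -9315/2581 8 3 E
final 7 3 S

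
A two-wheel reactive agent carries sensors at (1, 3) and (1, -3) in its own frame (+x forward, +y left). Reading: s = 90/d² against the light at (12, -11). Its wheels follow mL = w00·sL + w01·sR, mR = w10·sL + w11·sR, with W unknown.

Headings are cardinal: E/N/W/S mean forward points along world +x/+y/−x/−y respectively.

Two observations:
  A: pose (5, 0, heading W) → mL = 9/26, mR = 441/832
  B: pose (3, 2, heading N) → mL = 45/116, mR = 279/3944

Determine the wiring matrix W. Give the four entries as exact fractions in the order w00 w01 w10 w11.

0 1 1 -1/2

obs A: pose=(5,0,W) → sL=45/64, sR=9/26, mL=9/26, mR=441/832
obs B: pose=(3,2,N) → sL=9/34, sR=45/116, mL=45/116, mR=279/3944
sensor matrix S = [[45/64, 9/26], [9/34, 45/116]]; det S = 297189/1640704
solve [mL_A; mL_B] = S·[w00; w01] and [mR_A; mR_B] = S·[w10; w11]:
  w00 = 0, w01 = 1, w10 = 1, w11 = -1/2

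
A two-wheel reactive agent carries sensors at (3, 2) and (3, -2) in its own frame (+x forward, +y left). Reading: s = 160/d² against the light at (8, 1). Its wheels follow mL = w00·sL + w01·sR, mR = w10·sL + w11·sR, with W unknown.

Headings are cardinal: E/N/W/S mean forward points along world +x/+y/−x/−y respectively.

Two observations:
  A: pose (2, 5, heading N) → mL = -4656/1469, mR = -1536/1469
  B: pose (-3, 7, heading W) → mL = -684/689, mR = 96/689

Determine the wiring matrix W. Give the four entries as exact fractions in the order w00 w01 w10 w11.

-1/2 -1 1 -1

obs A: pose=(2,5,N) → sL=160/113, sR=32/13, mL=-4656/1469, mR=-1536/1469
obs B: pose=(-3,7,W) → sL=40/53, sR=8/13, mL=-684/689, mR=96/689
sensor matrix S = [[160/113, 32/13], [40/53, 8/13]]; det S = -76800/77857
solve [mL_A; mL_B] = S·[w00; w01] and [mR_A; mR_B] = S·[w10; w11]:
  w00 = -1/2, w01 = -1, w10 = 1, w11 = -1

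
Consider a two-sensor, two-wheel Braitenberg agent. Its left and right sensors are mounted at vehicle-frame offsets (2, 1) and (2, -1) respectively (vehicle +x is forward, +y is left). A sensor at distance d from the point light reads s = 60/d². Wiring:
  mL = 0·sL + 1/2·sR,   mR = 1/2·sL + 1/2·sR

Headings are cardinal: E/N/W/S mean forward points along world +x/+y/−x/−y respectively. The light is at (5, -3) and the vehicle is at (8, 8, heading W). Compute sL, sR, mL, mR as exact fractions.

60/101 12/29 6/29 1476/2929

left sensor world pos  = (6, 7); dL² = 101
right sensor world pos = (6, 9); dR² = 145
sL = 60/101 = 60/101
sR = 60/145 = 12/29
mL = 0·sL + 1/2·sR = 6/29
mR = 1/2·sL + 1/2·sR = 1476/2929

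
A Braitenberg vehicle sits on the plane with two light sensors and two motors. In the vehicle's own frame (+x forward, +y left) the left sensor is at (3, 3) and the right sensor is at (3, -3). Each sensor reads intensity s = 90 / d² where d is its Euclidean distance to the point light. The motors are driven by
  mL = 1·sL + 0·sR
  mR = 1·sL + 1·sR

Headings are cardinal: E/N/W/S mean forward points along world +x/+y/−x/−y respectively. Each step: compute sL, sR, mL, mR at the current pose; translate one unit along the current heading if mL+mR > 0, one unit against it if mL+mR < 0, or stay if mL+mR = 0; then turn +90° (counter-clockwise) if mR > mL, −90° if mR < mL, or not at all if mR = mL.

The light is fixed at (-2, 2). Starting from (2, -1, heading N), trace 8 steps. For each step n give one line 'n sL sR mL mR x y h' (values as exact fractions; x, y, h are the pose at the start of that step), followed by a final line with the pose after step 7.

n=0: pose=(2,-1,N); sL=90, sR=90/49; mL=90, mR=4500/49; mL+mR=8910/49 → advance +1; mR−mL=90/49 → turn +1·90°
n=1: pose=(2,0,W); sL=45/13, sR=45; mL=45/13, mR=630/13; mL+mR=675/13 → advance +1; mR−mL=45 → turn +1·90°
n=2: pose=(1,0,S); sL=90/61, sR=18/5; mL=90/61, mR=1548/305; mL+mR=1998/305 → advance +1; mR−mL=18/5 → turn +1·90°
n=3: pose=(1,-1,E); sL=5/2, sR=5/4; mL=5/2, mR=15/4; mL+mR=25/4 → advance +1; mR−mL=5/4 → turn +1·90°
n=4: pose=(2,-1,N); sL=90, sR=90/49; mL=90, mR=4500/49; mL+mR=8910/49 → advance +1; mR−mL=90/49 → turn +1·90°
n=5: pose=(2,0,W); sL=45/13, sR=45; mL=45/13, mR=630/13; mL+mR=675/13 → advance +1; mR−mL=45 → turn +1·90°
n=6: pose=(1,0,S); sL=90/61, sR=18/5; mL=90/61, mR=1548/305; mL+mR=1998/305 → advance +1; mR−mL=18/5 → turn +1·90°
n=7: pose=(1,-1,E); sL=5/2, sR=5/4; mL=5/2, mR=15/4; mL+mR=25/4 → advance +1; mR−mL=5/4 → turn +1·90°

0 90 90/49 90 4500/49 2 -1 N
1 45/13 45 45/13 630/13 2 0 W
2 90/61 18/5 90/61 1548/305 1 0 S
3 5/2 5/4 5/2 15/4 1 -1 E
4 90 90/49 90 4500/49 2 -1 N
5 45/13 45 45/13 630/13 2 0 W
6 90/61 18/5 90/61 1548/305 1 0 S
7 5/2 5/4 5/2 15/4 1 -1 E
final 2 -1 N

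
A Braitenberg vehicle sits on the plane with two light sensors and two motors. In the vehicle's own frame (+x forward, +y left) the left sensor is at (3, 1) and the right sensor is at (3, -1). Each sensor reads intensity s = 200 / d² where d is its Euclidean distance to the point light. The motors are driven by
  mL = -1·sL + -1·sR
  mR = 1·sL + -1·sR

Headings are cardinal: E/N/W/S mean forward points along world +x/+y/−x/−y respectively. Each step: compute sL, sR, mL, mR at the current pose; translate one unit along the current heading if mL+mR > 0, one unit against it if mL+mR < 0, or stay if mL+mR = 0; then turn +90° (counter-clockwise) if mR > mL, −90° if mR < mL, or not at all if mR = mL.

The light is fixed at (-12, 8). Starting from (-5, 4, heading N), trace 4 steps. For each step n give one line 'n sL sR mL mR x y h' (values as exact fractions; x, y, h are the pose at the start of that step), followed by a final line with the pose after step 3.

0 200/37 40/13 -4080/481 1120/481 -5 4 N
1 50/13 25/4 -525/52 -125/52 -5 3 W
2 40/29 200/113 -10320/3277 -1280/3277 -4 3 S
3 20/13 100/73 -2760/949 160/949 -4 4 E
final -5 4 N

n=0: pose=(-5,4,N); sL=200/37, sR=40/13; mL=-4080/481, mR=1120/481; mL+mR=-80/13 → advance -1; mR−mL=400/37 → turn +1·90°
n=1: pose=(-5,3,W); sL=50/13, sR=25/4; mL=-525/52, mR=-125/52; mL+mR=-25/2 → advance -1; mR−mL=100/13 → turn +1·90°
n=2: pose=(-4,3,S); sL=40/29, sR=200/113; mL=-10320/3277, mR=-1280/3277; mL+mR=-400/113 → advance -1; mR−mL=80/29 → turn +1·90°
n=3: pose=(-4,4,E); sL=20/13, sR=100/73; mL=-2760/949, mR=160/949; mL+mR=-200/73 → advance -1; mR−mL=40/13 → turn +1·90°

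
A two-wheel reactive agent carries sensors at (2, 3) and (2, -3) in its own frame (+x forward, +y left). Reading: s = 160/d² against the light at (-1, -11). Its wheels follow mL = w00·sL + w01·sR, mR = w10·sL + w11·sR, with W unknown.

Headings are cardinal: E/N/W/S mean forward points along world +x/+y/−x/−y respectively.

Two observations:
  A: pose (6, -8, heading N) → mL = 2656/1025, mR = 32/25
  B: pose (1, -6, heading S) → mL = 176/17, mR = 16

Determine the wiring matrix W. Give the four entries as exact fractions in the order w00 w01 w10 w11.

obs A: pose=(6,-8,N) → sL=160/41, sR=32/25, mL=2656/1025, mR=32/25
obs B: pose=(1,-6,S) → sL=80/17, sR=16, mL=176/17, mR=16
sensor matrix S = [[160/41, 32/25], [80/17, 16]]; det S = 196608/3485
solve [mL_A; mL_B] = S·[w00; w01] and [mR_A; mR_B] = S·[w10; w11]:
  w00 = 1/2, w01 = 1/2, w10 = 0, w11 = 1

1/2 1/2 0 1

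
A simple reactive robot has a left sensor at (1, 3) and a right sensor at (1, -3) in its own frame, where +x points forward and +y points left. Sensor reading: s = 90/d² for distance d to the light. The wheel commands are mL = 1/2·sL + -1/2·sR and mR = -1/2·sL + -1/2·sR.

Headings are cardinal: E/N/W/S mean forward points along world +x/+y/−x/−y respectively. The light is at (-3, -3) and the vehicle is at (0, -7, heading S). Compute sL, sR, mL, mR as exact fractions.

left sensor world pos  = (3, -8); dL² = 61
right sensor world pos = (-3, -8); dR² = 25
sL = 90/61 = 90/61
sR = 90/25 = 18/5
mL = 1/2·sL + -1/2·sR = -324/305
mR = -1/2·sL + -1/2·sR = -774/305

90/61 18/5 -324/305 -774/305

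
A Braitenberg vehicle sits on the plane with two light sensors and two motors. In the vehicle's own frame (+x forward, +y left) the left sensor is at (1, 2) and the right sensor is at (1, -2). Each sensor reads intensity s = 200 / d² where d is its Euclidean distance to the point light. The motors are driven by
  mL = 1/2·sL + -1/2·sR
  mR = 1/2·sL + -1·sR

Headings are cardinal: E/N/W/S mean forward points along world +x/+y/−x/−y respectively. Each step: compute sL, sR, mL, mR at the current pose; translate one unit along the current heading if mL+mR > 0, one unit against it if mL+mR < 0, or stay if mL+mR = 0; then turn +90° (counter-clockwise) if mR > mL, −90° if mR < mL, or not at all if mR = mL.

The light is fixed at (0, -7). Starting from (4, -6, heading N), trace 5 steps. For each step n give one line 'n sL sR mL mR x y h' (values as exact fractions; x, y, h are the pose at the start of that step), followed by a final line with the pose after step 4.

0 25 5 10 15/2 4 -6 N
1 200/41 8 -64/41 -228/41 4 -5 E
2 100/13 100 -600/13 -1250/13 3 -5 S
3 40 200/29 480/29 380/29 3 -4 W
4 25/2 25/4 25/8 0 2 -4 N
final 2 -3 E

n=0: pose=(4,-6,N); sL=25, sR=5; mL=10, mR=15/2; mL+mR=35/2 → advance +1; mR−mL=-5/2 → turn -1·90°
n=1: pose=(4,-5,E); sL=200/41, sR=8; mL=-64/41, mR=-228/41; mL+mR=-292/41 → advance -1; mR−mL=-4 → turn -1·90°
n=2: pose=(3,-5,S); sL=100/13, sR=100; mL=-600/13, mR=-1250/13; mL+mR=-1850/13 → advance -1; mR−mL=-50 → turn -1·90°
n=3: pose=(3,-4,W); sL=40, sR=200/29; mL=480/29, mR=380/29; mL+mR=860/29 → advance +1; mR−mL=-100/29 → turn -1·90°
n=4: pose=(2,-4,N); sL=25/2, sR=25/4; mL=25/8, mR=0; mL+mR=25/8 → advance +1; mR−mL=-25/8 → turn -1·90°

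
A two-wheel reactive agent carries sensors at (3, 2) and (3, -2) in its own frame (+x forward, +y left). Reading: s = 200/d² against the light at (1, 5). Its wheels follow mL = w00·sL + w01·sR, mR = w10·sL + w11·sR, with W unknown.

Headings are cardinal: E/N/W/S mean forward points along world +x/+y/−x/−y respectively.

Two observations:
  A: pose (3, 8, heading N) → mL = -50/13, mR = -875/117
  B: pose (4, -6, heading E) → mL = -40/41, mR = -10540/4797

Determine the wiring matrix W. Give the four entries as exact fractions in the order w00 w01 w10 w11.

0 -1 -1 -1/2

obs A: pose=(3,8,N) → sL=50/9, sR=50/13, mL=-50/13, mR=-875/117
obs B: pose=(4,-6,E) → sL=200/117, sR=40/41, mL=-40/41, mR=-10540/4797
sensor matrix S = [[50/9, 50/13], [200/117, 40/41]]; det S = -8000/6929
solve [mL_A; mL_B] = S·[w00; w01] and [mR_A; mR_B] = S·[w10; w11]:
  w00 = 0, w01 = -1, w10 = -1, w11 = -1/2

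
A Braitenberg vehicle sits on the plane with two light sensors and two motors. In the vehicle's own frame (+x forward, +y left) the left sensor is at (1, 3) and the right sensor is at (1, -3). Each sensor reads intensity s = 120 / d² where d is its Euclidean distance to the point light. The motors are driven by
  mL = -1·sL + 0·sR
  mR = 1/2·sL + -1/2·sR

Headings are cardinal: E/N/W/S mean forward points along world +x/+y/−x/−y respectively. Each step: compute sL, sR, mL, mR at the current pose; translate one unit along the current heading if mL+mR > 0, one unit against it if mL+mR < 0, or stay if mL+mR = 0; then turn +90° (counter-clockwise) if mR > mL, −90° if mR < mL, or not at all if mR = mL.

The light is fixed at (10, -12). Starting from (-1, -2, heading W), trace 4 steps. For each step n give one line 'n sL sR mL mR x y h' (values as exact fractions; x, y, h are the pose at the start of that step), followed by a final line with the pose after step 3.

n=0: pose=(-1,-2,W); sL=120/193, sR=120/313; mL=-120/193, mR=7200/60409; mL+mR=-30360/60409 → advance -1; mR−mL=44760/60409 → turn +1·90°
n=1: pose=(0,-2,S); sL=12/13, sR=12/25; mL=-12/13, mR=72/325; mL+mR=-228/325 → advance -1; mR−mL=372/325 → turn +1·90°
n=2: pose=(0,-1,E); sL=120/277, sR=24/29; mL=-120/277, mR=-1584/8033; mL+mR=-5064/8033 → advance -1; mR−mL=1896/8033 → turn +1·90°
n=3: pose=(-1,-1,N); sL=6/17, sR=15/26; mL=-6/17, mR=-99/884; mL+mR=-411/884 → advance -1; mR−mL=213/884 → turn +1·90°

0 120/193 120/313 -120/193 7200/60409 -1 -2 W
1 12/13 12/25 -12/13 72/325 0 -2 S
2 120/277 24/29 -120/277 -1584/8033 0 -1 E
3 6/17 15/26 -6/17 -99/884 -1 -1 N
final -1 -2 W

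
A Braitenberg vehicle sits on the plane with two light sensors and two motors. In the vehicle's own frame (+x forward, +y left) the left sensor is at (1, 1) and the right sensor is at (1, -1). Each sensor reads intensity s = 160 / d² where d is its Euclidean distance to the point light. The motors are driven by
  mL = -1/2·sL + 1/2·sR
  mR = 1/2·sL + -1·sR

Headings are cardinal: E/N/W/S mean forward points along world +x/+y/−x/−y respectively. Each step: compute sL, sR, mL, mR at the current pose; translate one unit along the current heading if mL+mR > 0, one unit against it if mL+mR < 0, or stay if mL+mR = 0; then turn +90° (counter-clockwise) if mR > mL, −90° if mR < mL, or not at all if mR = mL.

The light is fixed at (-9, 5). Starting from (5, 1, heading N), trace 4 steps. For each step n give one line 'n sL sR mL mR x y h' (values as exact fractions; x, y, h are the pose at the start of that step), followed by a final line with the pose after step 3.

0 80/89 80/117 -1120/10413 -2440/10413 5 1 N
1 160/241 160/261 -1600/62901 -17680/62901 5 0 E
2 20/29 8/9 26/261 -142/261 4 0 S
3 160/169 160/153 1280/25857 -14800/25857 4 1 W
final 5 1 N

n=0: pose=(5,1,N); sL=80/89, sR=80/117; mL=-1120/10413, mR=-2440/10413; mL+mR=-40/117 → advance -1; mR−mL=-440/3471 → turn -1·90°
n=1: pose=(5,0,E); sL=160/241, sR=160/261; mL=-1600/62901, mR=-17680/62901; mL+mR=-80/261 → advance -1; mR−mL=-5360/20967 → turn -1·90°
n=2: pose=(4,0,S); sL=20/29, sR=8/9; mL=26/261, mR=-142/261; mL+mR=-4/9 → advance -1; mR−mL=-56/87 → turn -1·90°
n=3: pose=(4,1,W); sL=160/169, sR=160/153; mL=1280/25857, mR=-14800/25857; mL+mR=-80/153 → advance -1; mR−mL=-5360/8619 → turn -1·90°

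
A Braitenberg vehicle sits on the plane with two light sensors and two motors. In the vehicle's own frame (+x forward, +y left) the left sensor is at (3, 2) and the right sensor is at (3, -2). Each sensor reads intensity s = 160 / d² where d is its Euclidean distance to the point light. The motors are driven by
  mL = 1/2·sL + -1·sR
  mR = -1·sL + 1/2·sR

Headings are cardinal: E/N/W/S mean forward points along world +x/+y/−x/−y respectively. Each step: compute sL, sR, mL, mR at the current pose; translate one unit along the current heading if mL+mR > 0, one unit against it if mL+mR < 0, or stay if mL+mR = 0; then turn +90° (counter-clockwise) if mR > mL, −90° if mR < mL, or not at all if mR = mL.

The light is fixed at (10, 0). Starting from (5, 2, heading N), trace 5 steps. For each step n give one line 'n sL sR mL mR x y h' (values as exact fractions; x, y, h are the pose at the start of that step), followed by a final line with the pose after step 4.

0 80/37 80/17 -2280/629 120/629 5 2 N
1 32/13 160/73 -912/949 -1296/949 5 1 W
2 40/13 8 -84/13 12/13 6 1 N
3 160/53 160/53 -80/53 -80/53 6 0 W
4 4 4 -2 -2 7 0 W
final 8 0 W

n=0: pose=(5,2,N); sL=80/37, sR=80/17; mL=-2280/629, mR=120/629; mL+mR=-2160/629 → advance -1; mR−mL=2400/629 → turn +1·90°
n=1: pose=(5,1,W); sL=32/13, sR=160/73; mL=-912/949, mR=-1296/949; mL+mR=-2208/949 → advance -1; mR−mL=-384/949 → turn -1·90°
n=2: pose=(6,1,N); sL=40/13, sR=8; mL=-84/13, mR=12/13; mL+mR=-72/13 → advance -1; mR−mL=96/13 → turn +1·90°
n=3: pose=(6,0,W); sL=160/53, sR=160/53; mL=-80/53, mR=-80/53; mL+mR=-160/53 → advance -1; mR−mL=0 → turn +0·90°
n=4: pose=(7,0,W); sL=4, sR=4; mL=-2, mR=-2; mL+mR=-4 → advance -1; mR−mL=0 → turn +0·90°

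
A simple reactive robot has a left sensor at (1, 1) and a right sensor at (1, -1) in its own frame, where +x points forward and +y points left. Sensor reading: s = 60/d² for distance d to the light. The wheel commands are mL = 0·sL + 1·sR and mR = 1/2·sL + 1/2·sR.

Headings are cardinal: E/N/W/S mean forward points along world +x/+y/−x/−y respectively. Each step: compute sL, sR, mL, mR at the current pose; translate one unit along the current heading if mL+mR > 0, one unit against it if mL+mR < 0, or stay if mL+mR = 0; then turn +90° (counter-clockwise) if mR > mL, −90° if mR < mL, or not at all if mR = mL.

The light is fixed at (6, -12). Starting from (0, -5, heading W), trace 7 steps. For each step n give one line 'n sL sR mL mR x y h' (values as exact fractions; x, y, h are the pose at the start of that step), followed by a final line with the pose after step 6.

n=0: pose=(0,-5,W); sL=12/17, sR=60/113; mL=60/113, mR=1188/1921; mL+mR=2208/1921 → advance +1; mR−mL=168/1921 → turn +1·90°
n=1: pose=(-1,-5,S); sL=5/6, sR=3/5; mL=3/5, mR=43/60; mL+mR=79/60 → advance +1; mR−mL=7/60 → turn +1·90°
n=2: pose=(-1,-6,E); sL=12/17, sR=60/61; mL=60/61, mR=876/1037; mL+mR=1896/1037 → advance +1; mR−mL=-144/1037 → turn -1·90°
n=3: pose=(0,-6,S); sL=6/5, sR=30/37; mL=30/37, mR=186/185; mL+mR=336/185 → advance +1; mR−mL=36/185 → turn +1·90°
n=4: pose=(0,-7,E); sL=60/61, sR=60/41; mL=60/41, mR=3060/2501; mL+mR=6720/2501 → advance +1; mR−mL=-600/2501 → turn -1·90°
n=5: pose=(1,-7,S); sL=15/8, sR=15/13; mL=15/13, mR=315/208; mL+mR=555/208 → advance +1; mR−mL=75/208 → turn +1·90°
n=6: pose=(1,-8,E); sL=60/41, sR=12/5; mL=12/5, mR=396/205; mL+mR=888/205 → advance +1; mR−mL=-96/205 → turn -1·90°

0 12/17 60/113 60/113 1188/1921 0 -5 W
1 5/6 3/5 3/5 43/60 -1 -5 S
2 12/17 60/61 60/61 876/1037 -1 -6 E
3 6/5 30/37 30/37 186/185 0 -6 S
4 60/61 60/41 60/41 3060/2501 0 -7 E
5 15/8 15/13 15/13 315/208 1 -7 S
6 60/41 12/5 12/5 396/205 1 -8 E
final 2 -8 S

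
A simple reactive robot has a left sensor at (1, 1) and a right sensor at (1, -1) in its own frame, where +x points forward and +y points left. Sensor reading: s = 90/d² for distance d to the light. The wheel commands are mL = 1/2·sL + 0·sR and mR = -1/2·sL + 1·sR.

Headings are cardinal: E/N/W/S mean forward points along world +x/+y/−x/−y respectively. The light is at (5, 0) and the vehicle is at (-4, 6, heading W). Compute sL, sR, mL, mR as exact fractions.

left sensor world pos  = (-5, 5); dL² = 125
right sensor world pos = (-5, 7); dR² = 149
sL = 90/125 = 18/25
sR = 90/149 = 90/149
mL = 1/2·sL + 0·sR = 9/25
mR = -1/2·sL + 1·sR = 909/3725

18/25 90/149 9/25 909/3725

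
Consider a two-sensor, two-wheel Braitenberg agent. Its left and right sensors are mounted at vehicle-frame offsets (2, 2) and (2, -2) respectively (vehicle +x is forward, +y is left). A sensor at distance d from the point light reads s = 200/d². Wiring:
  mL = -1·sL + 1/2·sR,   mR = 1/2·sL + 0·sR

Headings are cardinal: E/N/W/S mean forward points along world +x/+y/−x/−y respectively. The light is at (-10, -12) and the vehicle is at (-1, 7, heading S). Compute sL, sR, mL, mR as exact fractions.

20/41 100/169 -1330/6929 10/41

left sensor world pos  = (1, 5); dL² = 410
right sensor world pos = (-3, 5); dR² = 338
sL = 200/410 = 20/41
sR = 200/338 = 100/169
mL = -1·sL + 1/2·sR = -1330/6929
mR = 1/2·sL + 0·sR = 10/41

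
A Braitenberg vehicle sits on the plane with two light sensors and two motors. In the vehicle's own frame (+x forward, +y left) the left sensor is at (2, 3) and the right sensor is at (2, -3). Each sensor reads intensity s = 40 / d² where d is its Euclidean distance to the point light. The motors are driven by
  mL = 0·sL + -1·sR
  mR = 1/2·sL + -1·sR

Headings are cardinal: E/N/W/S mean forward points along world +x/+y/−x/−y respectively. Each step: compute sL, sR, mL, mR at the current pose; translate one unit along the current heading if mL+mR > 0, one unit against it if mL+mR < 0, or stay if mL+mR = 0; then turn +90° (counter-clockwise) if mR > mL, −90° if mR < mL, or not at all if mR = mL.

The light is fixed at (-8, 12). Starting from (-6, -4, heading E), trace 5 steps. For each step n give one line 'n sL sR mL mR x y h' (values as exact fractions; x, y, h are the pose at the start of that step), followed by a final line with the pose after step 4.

n=0: pose=(-6,-4,E); sL=8/37, sR=40/377; mL=-40/377, mR=28/13949; mL+mR=-1452/13949 → advance -1; mR−mL=4/37 → turn +1·90°
n=1: pose=(-7,-4,N); sL=1/5, sR=10/53; mL=-10/53, mR=-47/530; mL+mR=-147/530 → advance -1; mR−mL=1/10 → turn +1·90°
n=2: pose=(-7,-5,W); sL=40/401, sR=40/197; mL=-40/197, mR=-12100/78997; mL+mR=-28140/78997 → advance -1; mR−mL=20/401 → turn +1·90°
n=3: pose=(-6,-5,S); sL=20/193, sR=20/181; mL=-20/181, mR=-2050/34933; mL+mR=-5910/34933 → advance -1; mR−mL=10/193 → turn +1·90°
n=4: pose=(-6,-4,E); sL=8/37, sR=40/377; mL=-40/377, mR=28/13949; mL+mR=-1452/13949 → advance -1; mR−mL=4/37 → turn +1·90°

0 8/37 40/377 -40/377 28/13949 -6 -4 E
1 1/5 10/53 -10/53 -47/530 -7 -4 N
2 40/401 40/197 -40/197 -12100/78997 -7 -5 W
3 20/193 20/181 -20/181 -2050/34933 -6 -5 S
4 8/37 40/377 -40/377 28/13949 -6 -4 E
final -7 -4 N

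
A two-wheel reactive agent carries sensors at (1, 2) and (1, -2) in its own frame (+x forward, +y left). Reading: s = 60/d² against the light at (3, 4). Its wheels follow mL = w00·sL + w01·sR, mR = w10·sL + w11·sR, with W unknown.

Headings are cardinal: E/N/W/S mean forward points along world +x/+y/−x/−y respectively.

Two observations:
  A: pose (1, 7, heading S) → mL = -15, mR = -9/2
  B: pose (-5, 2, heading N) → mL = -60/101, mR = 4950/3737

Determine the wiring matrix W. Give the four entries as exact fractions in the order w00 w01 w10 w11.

-1 0 -1/2 1

obs A: pose=(1,7,S) → sL=15, sR=3, mL=-15, mR=-9/2
obs B: pose=(-5,2,N) → sL=60/101, sR=60/37, mL=-60/101, mR=4950/3737
sensor matrix S = [[15, 3], [60/101, 60/37]]; det S = 84240/3737
solve [mL_A; mL_B] = S·[w00; w01] and [mR_A; mR_B] = S·[w10; w11]:
  w00 = -1, w01 = 0, w10 = -1/2, w11 = 1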